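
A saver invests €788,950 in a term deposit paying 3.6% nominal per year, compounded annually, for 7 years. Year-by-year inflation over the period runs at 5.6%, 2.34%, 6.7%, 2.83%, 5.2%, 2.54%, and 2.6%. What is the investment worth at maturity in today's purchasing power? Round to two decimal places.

Nominal value at maturity: €788,950 × (1 + 3.6%)^7 ≈ €1,010,573.18.
Price-level factor over 7 years: 1.056 × 1.0234 × 1.067 × 1.0283 × 1.052 × 1.0254 × 1.026 ≈ 1.3123509796.
The maturity value deflated by that factor is the answer in today's purchasing power.

€770,047.95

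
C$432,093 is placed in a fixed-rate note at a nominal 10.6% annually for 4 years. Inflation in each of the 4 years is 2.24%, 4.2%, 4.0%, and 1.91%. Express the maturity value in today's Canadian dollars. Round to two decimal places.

C$572,610.14

Nominal value at maturity: C$432,093 × (1 + 10.6%)^4 ≈ C$646,543.48.
Price-level factor over 4 years: 1.0224 × 1.042 × 1.040 × 1.0191 ≈ 1.1291163617.
Dividing the nominal maturity value by the price-level factor gives the value in today's money.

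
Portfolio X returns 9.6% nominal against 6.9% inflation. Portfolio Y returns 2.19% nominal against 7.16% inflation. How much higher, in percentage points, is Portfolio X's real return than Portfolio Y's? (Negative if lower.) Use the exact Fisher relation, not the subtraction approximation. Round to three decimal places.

7.164

Portfolio X real return: 1.096/1.069 − 1 = 2.5257%.
Portfolio Y real return: 1.0219/1.0716 − 1 = -4.6379%.
Difference: 2.5257 − (-4.6379) = 7.1636 pp.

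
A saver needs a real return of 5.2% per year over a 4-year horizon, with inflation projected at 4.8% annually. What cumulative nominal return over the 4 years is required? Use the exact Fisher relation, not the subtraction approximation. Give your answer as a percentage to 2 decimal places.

47.74%

Required annual nominal rate: (1+5.2%)(1+4.8%) − 1 = 10.2496%.
Cumulative over 4 years: (1 + 0.102496)^4 − 1 ≈ 0.47743.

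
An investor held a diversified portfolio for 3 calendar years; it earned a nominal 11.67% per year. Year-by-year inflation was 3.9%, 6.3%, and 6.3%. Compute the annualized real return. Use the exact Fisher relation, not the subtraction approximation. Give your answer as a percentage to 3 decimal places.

5.854%

Cumulative inflation factor: 1.039 × 1.063 × 1.063 ≈ 1.17404.
Nominal growth factor: 1.39255. Real growth factor = 1.39255 / 1.17404 ≈ 1.18612.
Annualized: 1.18612^(1/3) − 1 ≈ 0.05854.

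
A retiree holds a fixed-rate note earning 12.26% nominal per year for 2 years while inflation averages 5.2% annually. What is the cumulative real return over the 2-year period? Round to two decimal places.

The annual real rate is (1+12.26%)/(1+5.2%) − 1 = 6.7110%.
Compounded over 2 years: (1 + 0.067110)^2 − 1 ≈ 0.13872.

13.87%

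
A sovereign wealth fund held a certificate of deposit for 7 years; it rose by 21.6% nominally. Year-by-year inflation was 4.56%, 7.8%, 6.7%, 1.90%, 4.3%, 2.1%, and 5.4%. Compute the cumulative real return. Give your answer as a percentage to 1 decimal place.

-11.6%

Cumulative inflation factor: 1.0456 × 1.078 × 1.067 × 1.0190 × 1.043 × 1.021 × 1.054 ≈ 1.37554.
Nominal growth factor: 1.21600. Real growth factor = 1.21600 / 1.37554 ≈ 0.88402.
Total real return ≈ -11.5984%.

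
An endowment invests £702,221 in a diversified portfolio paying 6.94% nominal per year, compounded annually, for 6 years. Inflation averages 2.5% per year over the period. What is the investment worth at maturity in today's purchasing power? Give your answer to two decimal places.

Nominal value at maturity: £702,221 × (1 + 6.94%)^6 ≈ £1,050,303.69.
Price-level factor over 6 years: (1 + 2.5%)^6 ≈ 1.1596934182.
The maturity value deflated by that factor is the answer in today's purchasing power.

£905,673.58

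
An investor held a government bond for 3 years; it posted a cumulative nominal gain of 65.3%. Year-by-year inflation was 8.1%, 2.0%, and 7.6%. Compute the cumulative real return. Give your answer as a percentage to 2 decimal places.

Cumulative inflation factor: 1.081 × 1.020 × 1.076 ≈ 1.18642.
Nominal growth factor: 1.65300. Real growth factor = 1.65300 / 1.18642 ≈ 1.39327.
Total real return ≈ 39.3268%.

39.33%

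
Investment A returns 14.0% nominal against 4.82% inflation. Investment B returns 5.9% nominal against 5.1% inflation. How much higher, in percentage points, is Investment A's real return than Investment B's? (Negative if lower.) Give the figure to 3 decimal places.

Investment A real return: 1.140/1.0482 − 1 = 8.7579%.
Investment B real return: 1.059/1.051 − 1 = 0.7612%.
Difference: 8.7579 − 0.7612 = 7.9967 pp.

7.997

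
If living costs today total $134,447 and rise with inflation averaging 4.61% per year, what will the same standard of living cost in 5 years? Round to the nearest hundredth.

$168,429.10

Cumulative price-level factor: (1+4.61%)^5 ≈ 1.2527546126.
Multiplying $134,447 by the price-level factor gives the future nominal sum.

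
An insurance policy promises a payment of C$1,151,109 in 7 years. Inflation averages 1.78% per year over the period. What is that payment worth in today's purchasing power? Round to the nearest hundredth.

C$1,017,370.93

Price-level factor over 7 years: (1 + 1.78%)^7 ≈ 1.1314545826.
Purchasing power today: C$1,151,109 divided by that factor.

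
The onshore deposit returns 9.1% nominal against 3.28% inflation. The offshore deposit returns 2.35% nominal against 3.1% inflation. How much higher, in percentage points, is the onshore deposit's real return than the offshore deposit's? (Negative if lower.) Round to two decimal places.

The onshore deposit real return: 1.091/1.0328 − 1 = 5.635%.
The offshore deposit real return: 1.0235/1.031 − 1 = -0.727%.
Difference: 5.635 − (-0.727) = 6.362 pp.

6.36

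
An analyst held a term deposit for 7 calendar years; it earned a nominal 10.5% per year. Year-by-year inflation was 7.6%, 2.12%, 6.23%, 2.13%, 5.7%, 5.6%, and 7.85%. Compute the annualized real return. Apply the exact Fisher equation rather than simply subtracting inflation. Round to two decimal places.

Cumulative inflation factor: 1.076 × 1.0212 × 1.0623 × 1.0213 × 1.057 × 1.056 × 1.0785 ≈ 1.43510.
Nominal growth factor: 2.01157. Real growth factor = 2.01157 / 1.43510 ≈ 1.40169.
Annualized: 1.40169^(1/7) − 1 ≈ 0.04942.

4.94%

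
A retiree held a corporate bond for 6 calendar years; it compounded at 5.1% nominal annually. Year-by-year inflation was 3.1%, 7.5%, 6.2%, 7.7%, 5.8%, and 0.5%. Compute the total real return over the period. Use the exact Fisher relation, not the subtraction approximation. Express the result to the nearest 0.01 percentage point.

Cumulative inflation factor: 1.031 × 1.075 × 1.062 × 1.077 × 1.058 × 1.005 ≈ 1.34790.
Nominal growth factor: 1.34777. Real growth factor = 1.34777 / 1.34790 ≈ 0.99990.
Total real return ≈ -0.0099%.

-0.01%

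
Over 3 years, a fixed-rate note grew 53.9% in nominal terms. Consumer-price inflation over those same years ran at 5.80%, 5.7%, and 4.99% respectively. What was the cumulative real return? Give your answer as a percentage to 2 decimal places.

Cumulative inflation factor: 1.0580 × 1.057 × 1.0499 ≈ 1.17411.
Nominal growth factor: 1.53900. Real growth factor = 1.53900 / 1.17411 ≈ 1.31078.
Total real return ≈ 31.0781%.

31.08%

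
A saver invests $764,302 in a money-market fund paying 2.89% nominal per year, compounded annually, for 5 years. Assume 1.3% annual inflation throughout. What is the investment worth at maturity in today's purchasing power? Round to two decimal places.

$826,196.98

Nominal value at maturity: $764,302 × (1 + 2.89%)^5 ≈ $881,314.33.
Price-level factor over 5 years: (1 + 1.3%)^5 ≈ 1.0667121132.
The maturity value deflated by that factor is the answer in today's purchasing power.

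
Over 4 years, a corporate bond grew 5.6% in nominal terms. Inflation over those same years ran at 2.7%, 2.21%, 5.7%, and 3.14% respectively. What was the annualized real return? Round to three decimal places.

-1.989%

Cumulative inflation factor: 1.027 × 1.0221 × 1.057 × 1.0314 ≈ 1.14437.
Nominal growth factor: 1.05600. Real growth factor = 1.05600 / 1.14437 ≈ 0.92278.
Annualized: 0.92278^(1/4) − 1 ≈ -0.01989.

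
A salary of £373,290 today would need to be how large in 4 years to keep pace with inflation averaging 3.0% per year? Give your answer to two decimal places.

£420,141.18

Cumulative price-level factor: (1+3.0%)^4 = 1.12550881.
The nominal amount required is £373,290 scaled up by that factor.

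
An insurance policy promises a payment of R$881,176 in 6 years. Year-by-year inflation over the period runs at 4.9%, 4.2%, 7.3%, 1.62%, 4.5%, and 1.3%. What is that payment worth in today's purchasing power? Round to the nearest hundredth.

Price-level factor over 6 years: 1.049 × 1.042 × 1.073 × 1.0162 × 1.045 × 1.013 ≈ 1.2616760397.
Purchasing power today: R$881,176 divided by that factor.

R$698,417.00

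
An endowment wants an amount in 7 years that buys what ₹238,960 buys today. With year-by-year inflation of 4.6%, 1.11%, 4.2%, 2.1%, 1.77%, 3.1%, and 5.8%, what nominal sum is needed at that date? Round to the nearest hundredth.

₹298,475.42

Cumulative price-level factor: 1.046 × 1.0111 × 1.042 × 1.021 × 1.0177 × 1.031 × 1.058 ≈ 1.2490601805.
Multiplying ₹238,960 by the price-level factor gives the future nominal sum.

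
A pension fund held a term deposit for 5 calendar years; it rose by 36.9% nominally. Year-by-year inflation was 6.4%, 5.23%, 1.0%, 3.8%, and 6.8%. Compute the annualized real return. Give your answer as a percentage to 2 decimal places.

Cumulative inflation factor: 1.064 × 1.0523 × 1.010 × 1.038 × 1.068 ≈ 1.25364.
Nominal growth factor: 1.36900. Real growth factor = 1.36900 / 1.25364 ≈ 1.09202.
Annualized: 1.09202^(1/5) − 1 ≈ 0.01776.

1.78%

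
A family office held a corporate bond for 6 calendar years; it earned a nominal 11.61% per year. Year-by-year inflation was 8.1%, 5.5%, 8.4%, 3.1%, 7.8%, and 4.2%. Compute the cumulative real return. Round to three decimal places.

Cumulative inflation factor: 1.081 × 1.055 × 1.084 × 1.031 × 1.078 × 1.042 ≈ 1.43170.
Nominal growth factor: 1.93294. Real growth factor = 1.93294 / 1.43170 ≈ 1.35010.
Total real return ≈ 35.0100%.

35.010%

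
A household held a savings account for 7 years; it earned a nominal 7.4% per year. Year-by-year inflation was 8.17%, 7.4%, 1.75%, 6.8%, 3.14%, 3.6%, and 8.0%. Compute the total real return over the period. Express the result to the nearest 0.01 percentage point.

13.14%

Cumulative inflation factor: 1.0817 × 1.074 × 1.0175 × 1.068 × 1.0314 × 1.036 × 1.080 ≈ 1.45689.
Nominal growth factor: 1.64828. Real growth factor = 1.64828 / 1.45689 ≈ 1.13136.
Total real return ≈ 13.1365%.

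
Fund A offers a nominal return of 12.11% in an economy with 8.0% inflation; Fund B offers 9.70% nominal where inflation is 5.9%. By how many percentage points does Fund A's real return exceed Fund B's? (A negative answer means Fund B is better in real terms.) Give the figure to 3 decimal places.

Fund A real return: 1.1211/1.080 − 1 = 3.8056%.
Fund B real return: 1.0970/1.059 − 1 = 3.5883%.
Difference: 3.8056 − 3.5883 = 0.2173 pp.

0.217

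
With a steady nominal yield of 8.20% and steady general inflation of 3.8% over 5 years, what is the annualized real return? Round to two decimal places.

With constant rates the annual real return is the same each year: (1+8.20%)/(1+3.8%) − 1 = 0.04239.

4.24%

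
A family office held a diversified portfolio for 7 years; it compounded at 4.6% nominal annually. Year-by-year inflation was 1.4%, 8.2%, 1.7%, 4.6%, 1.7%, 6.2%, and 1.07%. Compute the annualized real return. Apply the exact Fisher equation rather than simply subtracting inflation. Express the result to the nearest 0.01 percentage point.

1.04%

Cumulative inflation factor: 1.014 × 1.082 × 1.017 × 1.046 × 1.017 × 1.062 × 1.0107 ≈ 1.27405.
Nominal growth factor: 1.37000. Real growth factor = 1.37000 / 1.27405 ≈ 1.07532.
Annualized: 1.07532^(1/7) − 1 ≈ 0.01043.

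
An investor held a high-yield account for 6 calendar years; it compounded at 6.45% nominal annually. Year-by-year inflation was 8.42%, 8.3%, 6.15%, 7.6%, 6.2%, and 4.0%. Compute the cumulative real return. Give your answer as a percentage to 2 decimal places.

Cumulative inflation factor: 1.0842 × 1.083 × 1.0615 × 1.076 × 1.062 × 1.040 ≈ 1.48125.
Nominal growth factor: 1.45504. Real growth factor = 1.45504 / 1.48125 ≈ 0.98230.
Total real return ≈ -1.7696%.

-1.77%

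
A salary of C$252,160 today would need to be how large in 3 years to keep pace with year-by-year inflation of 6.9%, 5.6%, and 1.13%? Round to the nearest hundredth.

Cumulative price-level factor: 1.069 × 1.056 × 1.0113 = 1.1416201632.
Multiplying C$252,160 by the price-level factor gives the future nominal sum.

C$287,870.94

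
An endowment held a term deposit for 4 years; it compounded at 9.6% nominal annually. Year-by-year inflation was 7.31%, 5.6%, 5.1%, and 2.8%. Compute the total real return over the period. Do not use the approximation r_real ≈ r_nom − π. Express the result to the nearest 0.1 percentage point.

17.9%

Cumulative inflation factor: 1.0731 × 1.056 × 1.051 × 1.028 ≈ 1.22433.
Nominal growth factor: 1.44292. Real growth factor = 1.44292 / 1.22433 ≈ 1.17853.
Total real return ≈ 17.8534%.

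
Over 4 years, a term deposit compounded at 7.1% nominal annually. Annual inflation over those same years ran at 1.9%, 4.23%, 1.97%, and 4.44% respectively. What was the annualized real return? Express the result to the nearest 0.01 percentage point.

3.85%

Cumulative inflation factor: 1.019 × 1.0423 × 1.0197 × 1.0444 ≈ 1.13111.
Nominal growth factor: 1.31570. Real growth factor = 1.31570 / 1.13111 ≈ 1.16319.
Annualized: 1.16319^(1/4) − 1 ≈ 0.03852.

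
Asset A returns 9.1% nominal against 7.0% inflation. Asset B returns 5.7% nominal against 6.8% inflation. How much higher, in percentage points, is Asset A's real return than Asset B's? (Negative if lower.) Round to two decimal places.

Asset A real return: 1.091/1.070 − 1 = 1.963%.
Asset B real return: 1.057/1.068 − 1 = -1.030%.
Difference: 1.963 − (-1.030) = 2.993 pp.

2.99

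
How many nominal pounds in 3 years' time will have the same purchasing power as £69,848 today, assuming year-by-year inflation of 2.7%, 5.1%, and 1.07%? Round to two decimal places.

£76,199.02

Cumulative price-level factor: 1.027 × 1.051 × 1.0107 = 1.0909263339.
Multiplying £69,848 by the price-level factor gives the future nominal sum.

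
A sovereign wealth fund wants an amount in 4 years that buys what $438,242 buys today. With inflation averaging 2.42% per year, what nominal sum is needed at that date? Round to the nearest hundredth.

Cumulative price-level factor: (1+2.42%)^4 ≈ 1.1003708729.
The nominal amount required is $438,242 scaled up by that factor.

$482,228.73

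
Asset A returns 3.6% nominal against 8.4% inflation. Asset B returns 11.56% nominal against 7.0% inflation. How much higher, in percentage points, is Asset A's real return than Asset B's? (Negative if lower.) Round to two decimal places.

-8.69

Asset A real return: 1.036/1.084 − 1 = -4.428%.
Asset B real return: 1.1156/1.070 − 1 = 4.262%.
Difference: -4.428 − 4.262 = -8.690 pp.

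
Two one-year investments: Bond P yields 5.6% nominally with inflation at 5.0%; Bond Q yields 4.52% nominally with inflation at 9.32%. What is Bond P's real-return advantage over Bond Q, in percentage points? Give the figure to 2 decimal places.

Bond P real return: 1.056/1.050 − 1 = 0.571%.
Bond Q real return: 1.0452/1.0932 − 1 = -4.391%.
Difference: 0.571 − (-4.391) = 4.962 pp.

4.96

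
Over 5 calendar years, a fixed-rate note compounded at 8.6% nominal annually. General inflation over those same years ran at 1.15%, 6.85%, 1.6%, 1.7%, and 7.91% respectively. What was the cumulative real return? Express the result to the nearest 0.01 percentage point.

25.35%

Cumulative inflation factor: 1.0115 × 1.0685 × 1.016 × 1.017 × 1.0791 ≈ 1.20508.
Nominal growth factor: 1.51060. Real growth factor = 1.51060 / 1.20508 ≈ 1.25352.
Total real return ≈ 25.3523%.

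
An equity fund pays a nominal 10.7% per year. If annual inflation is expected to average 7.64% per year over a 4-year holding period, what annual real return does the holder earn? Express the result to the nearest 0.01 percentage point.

2.84%

With constant rates the annual real return is the same each year: (1+10.7%)/(1+7.64%) − 1 = 0.02843.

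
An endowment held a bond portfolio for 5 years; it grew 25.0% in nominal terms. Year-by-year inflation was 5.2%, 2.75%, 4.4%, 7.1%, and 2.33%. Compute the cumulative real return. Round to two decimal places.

1.07%

Cumulative inflation factor: 1.052 × 1.0275 × 1.044 × 1.071 × 1.0233 ≈ 1.23677.
Nominal growth factor: 1.25000. Real growth factor = 1.25000 / 1.23677 ≈ 1.01069.
Total real return ≈ 1.0694%.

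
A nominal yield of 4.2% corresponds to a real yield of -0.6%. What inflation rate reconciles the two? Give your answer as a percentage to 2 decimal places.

4.83%

From (1+r_nom) = (1+r_real)(1+π), we get 1+π = (1 + 4.2%)/(1 − 0.6%) = 1.042/0.994 ≈ 1.04829.
So π ≈ 4.8290%.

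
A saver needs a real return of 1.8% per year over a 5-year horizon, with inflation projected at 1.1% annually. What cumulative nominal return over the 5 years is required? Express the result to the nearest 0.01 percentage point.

Required annual nominal rate: (1+1.8%)(1+1.1%) − 1 = 2.9198%.
Cumulative over 5 years: (1 + 0.029198)^5 − 1 ≈ 0.15477.

15.48%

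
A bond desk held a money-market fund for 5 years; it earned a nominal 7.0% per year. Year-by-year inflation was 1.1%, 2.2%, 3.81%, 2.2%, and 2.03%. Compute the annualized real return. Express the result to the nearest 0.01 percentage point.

4.63%

Cumulative inflation factor: 1.011 × 1.022 × 1.0381 × 1.022 × 1.0203 ≈ 1.11846.
Nominal growth factor: 1.40255. Real growth factor = 1.40255 / 1.11846 ≈ 1.25400.
Annualized: 1.25400^(1/5) − 1 ≈ 0.04631.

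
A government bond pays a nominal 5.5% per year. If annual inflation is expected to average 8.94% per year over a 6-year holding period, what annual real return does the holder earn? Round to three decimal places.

With constant rates the annual real return is the same each year: (1+5.5%)/(1+8.94%) − 1 = -0.03158.

-3.158%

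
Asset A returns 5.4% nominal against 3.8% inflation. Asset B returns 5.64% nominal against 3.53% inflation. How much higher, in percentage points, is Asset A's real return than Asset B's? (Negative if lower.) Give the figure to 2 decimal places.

Asset A real return: 1.054/1.038 − 1 = 1.541%.
Asset B real return: 1.0564/1.0353 − 1 = 2.038%.
Difference: 1.541 − 2.038 = -0.497 pp.

-0.50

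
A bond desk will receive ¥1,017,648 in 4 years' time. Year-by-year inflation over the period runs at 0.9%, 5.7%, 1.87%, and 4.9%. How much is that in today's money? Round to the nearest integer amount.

¥892,914

Price-level factor over 4 years: 1.009 × 1.057 × 1.0187 × 1.049 ≈ 1.1396931760.
Purchasing power today: ¥1,017,648 divided by that factor.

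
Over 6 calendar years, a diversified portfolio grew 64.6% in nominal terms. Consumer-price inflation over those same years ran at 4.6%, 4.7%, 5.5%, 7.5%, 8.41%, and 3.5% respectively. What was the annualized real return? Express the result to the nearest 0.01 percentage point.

2.81%

Cumulative inflation factor: 1.046 × 1.047 × 1.055 × 1.075 × 1.0841 × 1.035 ≈ 1.39363.
Nominal growth factor: 1.64600. Real growth factor = 1.64600 / 1.39363 ≈ 1.18108.
Annualized: 1.18108^(1/6) − 1 ≈ 0.02813.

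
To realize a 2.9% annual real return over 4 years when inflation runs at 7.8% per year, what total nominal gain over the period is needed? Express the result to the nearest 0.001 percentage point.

51.404%

Required annual nominal rate: (1+2.9%)(1+7.8%) − 1 = 10.9262%.
Cumulative over 4 years: (1 + 0.109262)^4 − 1 ≈ 0.51404.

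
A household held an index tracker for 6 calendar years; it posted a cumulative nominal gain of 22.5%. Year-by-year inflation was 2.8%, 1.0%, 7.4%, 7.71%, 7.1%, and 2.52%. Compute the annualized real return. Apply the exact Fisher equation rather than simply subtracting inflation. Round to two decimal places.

-1.22%

Cumulative inflation factor: 1.028 × 1.010 × 1.074 × 1.0771 × 1.071 × 1.0252 ≈ 1.31878.
Nominal growth factor: 1.22500. Real growth factor = 1.22500 / 1.31878 ≈ 0.92889.
Annualized: 0.92889^(1/6) − 1 ≈ -0.01222.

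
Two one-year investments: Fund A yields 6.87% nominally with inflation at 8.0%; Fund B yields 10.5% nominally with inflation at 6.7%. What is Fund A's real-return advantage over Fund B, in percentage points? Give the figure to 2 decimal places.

-4.61

Fund A real return: 1.0687/1.080 − 1 = -1.046%.
Fund B real return: 1.105/1.067 − 1 = 3.561%.
Difference: -1.046 − 3.561 = -4.607 pp.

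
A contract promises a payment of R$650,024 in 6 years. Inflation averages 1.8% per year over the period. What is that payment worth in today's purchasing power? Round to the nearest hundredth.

R$584,040.18

Price-level factor over 6 years: (1 + 1.8%)^6 ≈ 1.1129782260.
Purchasing power today: R$650,024 divided by that factor.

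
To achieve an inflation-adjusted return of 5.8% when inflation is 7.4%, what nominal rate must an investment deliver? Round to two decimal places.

13.63%

By the Fisher equation, 1 + r_nom = (1 + 5.8%)(1 + 7.4%) = 1.058 × 1.074 = 1.136292.
So r_nom = 13.6292%.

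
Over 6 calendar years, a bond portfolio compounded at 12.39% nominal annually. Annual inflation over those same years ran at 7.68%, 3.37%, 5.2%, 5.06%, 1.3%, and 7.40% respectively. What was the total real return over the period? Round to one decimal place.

Cumulative inflation factor: 1.0768 × 1.0337 × 1.052 × 1.0506 × 1.013 × 1.0740 ≈ 1.33843.
Nominal growth factor: 2.01542. Real growth factor = 2.01542 / 1.33843 ≈ 1.50581.
Total real return ≈ 50.5808%.

50.6%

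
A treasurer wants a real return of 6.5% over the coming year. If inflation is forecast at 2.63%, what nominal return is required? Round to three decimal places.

9.301%

By the Fisher equation, 1 + r_nom = (1 + 6.5%)(1 + 2.63%) = 1.065 × 1.0263 = 1.0930095.
So r_nom = 9.30095%.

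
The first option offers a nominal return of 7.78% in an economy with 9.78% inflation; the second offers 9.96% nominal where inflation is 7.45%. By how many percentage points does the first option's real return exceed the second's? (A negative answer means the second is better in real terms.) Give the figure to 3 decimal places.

The first option real return: 1.0778/1.0978 − 1 = -1.8218%.
The second real return: 1.0996/1.0745 − 1 = 2.3360%.
Difference: -1.8218 − 2.3360 = -4.1578 pp.

-4.158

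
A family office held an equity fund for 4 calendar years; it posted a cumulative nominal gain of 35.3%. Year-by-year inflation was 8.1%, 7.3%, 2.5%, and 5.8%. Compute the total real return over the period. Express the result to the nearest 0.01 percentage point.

Cumulative inflation factor: 1.081 × 1.073 × 1.025 × 1.058 ≈ 1.25787.
Nominal growth factor: 1.35300. Real growth factor = 1.35300 / 1.25787 ≈ 1.07563.
Total real return ≈ 7.5630%.

7.56%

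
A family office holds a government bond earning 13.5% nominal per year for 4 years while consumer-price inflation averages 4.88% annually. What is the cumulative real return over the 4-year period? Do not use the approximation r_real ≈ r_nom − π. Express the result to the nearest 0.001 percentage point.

37.155%

The annual real rate is (1+13.5%)/(1+4.88%) − 1 = 8.2189%.
Compounded over 4 years: (1 + 0.082189)^4 − 1 ≈ 0.37155.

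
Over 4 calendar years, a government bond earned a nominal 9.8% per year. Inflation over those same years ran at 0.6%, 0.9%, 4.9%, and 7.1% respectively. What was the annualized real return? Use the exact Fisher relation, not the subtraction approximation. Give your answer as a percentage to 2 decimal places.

Cumulative inflation factor: 1.006 × 1.009 × 1.049 × 1.071 ≈ 1.14039.
Nominal growth factor: 1.45348. Real growth factor = 1.45348 / 1.14039 ≈ 1.27455.
Annualized: 1.27455^(1/4) − 1 ≈ 0.06252.

6.25%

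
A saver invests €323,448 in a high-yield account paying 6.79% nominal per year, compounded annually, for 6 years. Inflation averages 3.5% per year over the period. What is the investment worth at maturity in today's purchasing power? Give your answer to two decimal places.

Nominal value at maturity: €323,448 × (1 + 6.79%)^6 ≈ €479,720.18.
Price-level factor over 6 years: (1 + 3.5%)^6 ≈ 1.2292553263.
The maturity value deflated by that factor is the answer in today's purchasing power.

€390,252.68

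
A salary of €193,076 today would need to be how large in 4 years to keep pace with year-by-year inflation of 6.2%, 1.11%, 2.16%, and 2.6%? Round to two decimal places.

Cumulative price-level factor: 1.062 × 1.0111 × 1.0216 × 1.026 ≈ 1.1255035578.
Multiplying €193,076 by the price-level factor gives the future nominal sum.

€217,307.72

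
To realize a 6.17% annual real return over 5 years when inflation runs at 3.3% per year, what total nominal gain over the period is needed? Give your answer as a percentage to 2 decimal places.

58.68%

Required annual nominal rate: (1+6.17%)(1+3.3%) − 1 = 9.67361%.
Cumulative over 5 years: (1 + 0.0967361)^5 − 1 ≈ 0.58676.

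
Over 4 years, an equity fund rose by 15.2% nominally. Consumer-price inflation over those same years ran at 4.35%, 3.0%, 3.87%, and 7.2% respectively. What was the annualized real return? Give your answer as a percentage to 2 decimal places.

Cumulative inflation factor: 1.0435 × 1.030 × 1.0387 × 1.072 ≈ 1.19678.
Nominal growth factor: 1.15200. Real growth factor = 1.15200 / 1.19678 ≈ 0.96258.
Annualized: 0.96258^(1/4) − 1 ≈ -0.00949.

-0.95%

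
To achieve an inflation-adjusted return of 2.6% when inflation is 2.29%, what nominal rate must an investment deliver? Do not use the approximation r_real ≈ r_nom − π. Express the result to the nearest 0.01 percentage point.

4.95%

By the Fisher equation, 1 + r_nom = (1 + 2.6%)(1 + 2.29%) = 1.026 × 1.0229 = 1.0494954.
So r_nom = 4.94954%.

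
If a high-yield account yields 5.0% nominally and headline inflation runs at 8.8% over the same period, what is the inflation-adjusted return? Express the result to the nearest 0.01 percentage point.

Real return via the Fisher equation: (1 + 5.0%)/(1 + 8.8%) − 1 = 1.050/1.088 − 1 ≈ -0.03493.

-3.49%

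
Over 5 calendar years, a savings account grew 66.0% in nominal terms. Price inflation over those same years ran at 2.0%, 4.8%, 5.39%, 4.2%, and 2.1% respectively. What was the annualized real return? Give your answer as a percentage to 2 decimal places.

6.73%

Cumulative inflation factor: 1.020 × 1.048 × 1.0539 × 1.042 × 1.021 ≈ 1.19854.
Nominal growth factor: 1.66000. Real growth factor = 1.66000 / 1.19854 ≈ 1.38501.
Annualized: 1.38501^(1/5) − 1 ≈ 0.06731.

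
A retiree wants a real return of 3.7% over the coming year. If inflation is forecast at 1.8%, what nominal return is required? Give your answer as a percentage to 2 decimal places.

5.57%

By the Fisher equation, 1 + r_nom = (1 + 3.7%)(1 + 1.8%) = 1.037 × 1.018 = 1.055666.
So r_nom = 5.5666%.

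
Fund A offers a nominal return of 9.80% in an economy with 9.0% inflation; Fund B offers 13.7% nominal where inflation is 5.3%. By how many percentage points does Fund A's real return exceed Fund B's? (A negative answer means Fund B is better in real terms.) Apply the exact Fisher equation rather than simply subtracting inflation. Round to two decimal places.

-7.24

Fund A real return: 1.0980/1.090 − 1 = 0.734%.
Fund B real return: 1.137/1.053 − 1 = 7.977%.
Difference: 0.734 − 7.977 = -7.243 pp.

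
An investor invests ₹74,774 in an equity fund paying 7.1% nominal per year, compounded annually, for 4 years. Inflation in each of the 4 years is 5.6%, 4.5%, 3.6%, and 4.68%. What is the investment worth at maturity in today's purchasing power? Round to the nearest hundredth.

Nominal value at maturity: ₹74,774 × (1 + 7.1%)^4 ≈ ₹98,380.38.
Price-level factor over 4 years: 1.056 × 1.045 × 1.036 × 1.0468 ≈ 1.1967506665.
The maturity value deflated by that factor is the answer in today's purchasing power.

₹82,206.25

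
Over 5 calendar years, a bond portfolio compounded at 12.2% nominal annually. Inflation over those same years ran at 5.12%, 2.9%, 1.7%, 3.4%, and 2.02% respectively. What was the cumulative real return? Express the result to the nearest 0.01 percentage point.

53.23%

Cumulative inflation factor: 1.0512 × 1.029 × 1.017 × 1.034 × 1.0202 ≈ 1.16045.
Nominal growth factor: 1.77813. Real growth factor = 1.77813 / 1.16045 ≈ 1.53228.
Total real return ≈ 53.2275%.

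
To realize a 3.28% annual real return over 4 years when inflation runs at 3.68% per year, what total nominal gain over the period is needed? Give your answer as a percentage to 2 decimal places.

Required annual nominal rate: (1+3.28%)(1+3.68%) − 1 = 7.080704%.
Cumulative over 4 years: (1 + 0.07080704)^4 − 1 ≈ 0.31476.

31.48%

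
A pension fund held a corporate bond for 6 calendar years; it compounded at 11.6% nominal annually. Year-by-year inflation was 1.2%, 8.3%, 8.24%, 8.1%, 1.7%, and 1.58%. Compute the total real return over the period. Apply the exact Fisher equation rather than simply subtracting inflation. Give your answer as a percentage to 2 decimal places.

45.83%

Cumulative inflation factor: 1.012 × 1.083 × 1.0824 × 1.081 × 1.017 × 1.0158 ≈ 1.32480.
Nominal growth factor: 1.93190. Real growth factor = 1.93190 / 1.32480 ≈ 1.45826.
Total real return ≈ 45.8255%.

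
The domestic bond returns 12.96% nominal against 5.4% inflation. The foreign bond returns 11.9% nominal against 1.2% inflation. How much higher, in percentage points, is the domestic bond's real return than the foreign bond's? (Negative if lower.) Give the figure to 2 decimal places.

-3.40

The domestic bond real return: 1.1296/1.054 − 1 = 7.173%.
The foreign bond real return: 1.119/1.012 − 1 = 10.573%.
Difference: 7.173 − 10.573 = -3.400 pp.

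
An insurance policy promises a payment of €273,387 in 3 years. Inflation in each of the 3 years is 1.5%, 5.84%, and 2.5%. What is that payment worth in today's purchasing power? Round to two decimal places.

€248,277.93

Price-level factor over 3 years: 1.015 × 1.0584 × 1.025 = 1.1011329.
Purchasing power today: €273,387 divided by that factor.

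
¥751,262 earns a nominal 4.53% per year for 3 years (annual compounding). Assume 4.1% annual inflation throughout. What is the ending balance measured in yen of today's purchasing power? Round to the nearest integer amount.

¥760,610

Nominal value at maturity: ¥751,262 × (1 + 4.53%)^3 ≈ ¥858,053.
Price-level factor over 3 years: (1 + 4.1%)^3 = 1.128111921.
Dividing the nominal maturity value by the price-level factor gives the value in today's money.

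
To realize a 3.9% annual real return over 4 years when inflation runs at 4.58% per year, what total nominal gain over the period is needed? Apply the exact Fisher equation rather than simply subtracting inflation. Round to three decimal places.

Required annual nominal rate: (1+3.9%)(1+4.58%) − 1 = 8.65862%.
Cumulative over 4 years: (1 + 0.0865862)^4 − 1 ≈ 0.39398.

39.398%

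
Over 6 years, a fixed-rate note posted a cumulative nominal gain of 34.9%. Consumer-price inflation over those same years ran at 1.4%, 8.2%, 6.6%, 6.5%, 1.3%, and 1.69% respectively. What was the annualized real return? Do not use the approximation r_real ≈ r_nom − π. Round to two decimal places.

0.84%

Cumulative inflation factor: 1.014 × 1.082 × 1.066 × 1.065 × 1.013 × 1.0169 ≈ 1.28310.
Nominal growth factor: 1.34900. Real growth factor = 1.34900 / 1.28310 ≈ 1.05136.
Annualized: 1.05136^(1/6) − 1 ≈ 0.00838.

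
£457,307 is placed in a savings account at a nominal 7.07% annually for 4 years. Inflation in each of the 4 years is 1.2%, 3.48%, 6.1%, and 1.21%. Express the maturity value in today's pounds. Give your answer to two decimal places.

£534,445.37

Nominal value at maturity: £457,307 × (1 + 7.07%)^4 ≈ £601,006.35.
Price-level factor over 4 years: 1.012 × 1.0348 × 1.061 × 1.0121 ≈ 1.1245421579.
The maturity value deflated by that factor is the answer in today's purchasing power.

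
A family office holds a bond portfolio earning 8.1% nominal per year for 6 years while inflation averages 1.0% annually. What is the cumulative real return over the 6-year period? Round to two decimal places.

The annual real rate is (1+8.1%)/(1+1.0%) − 1 = 7.0297%.
Compounded over 6 years: (1 + 0.070297)^6 − 1 ≈ 0.50323.

50.32%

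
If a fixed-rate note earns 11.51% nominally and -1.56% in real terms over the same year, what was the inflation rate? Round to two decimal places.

From (1+r_nom) = (1+r_real)(1+π), we get 1+π = (1 + 11.51%)/(1 − 1.56%) = 1.1151/0.9844 ≈ 1.13277.
So π ≈ 13.2771%.

13.28%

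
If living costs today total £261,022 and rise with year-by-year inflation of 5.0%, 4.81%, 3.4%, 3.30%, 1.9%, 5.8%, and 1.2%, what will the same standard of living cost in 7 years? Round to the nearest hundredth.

£334,757.53

Cumulative price-level factor: 1.050 × 1.0481 × 1.034 × 1.0330 × 1.019 × 1.058 × 1.012 ≈ 1.2824878061.
The nominal amount required is £261,022 scaled up by that factor.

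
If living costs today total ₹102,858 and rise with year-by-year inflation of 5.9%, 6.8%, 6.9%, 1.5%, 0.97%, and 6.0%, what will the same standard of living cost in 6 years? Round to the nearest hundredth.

Cumulative price-level factor: 1.059 × 1.068 × 1.069 × 1.015 × 1.0097 × 1.060 ≈ 1.3134368047.
The nominal amount required is ₹102,858 scaled up by that factor.

₹135,097.48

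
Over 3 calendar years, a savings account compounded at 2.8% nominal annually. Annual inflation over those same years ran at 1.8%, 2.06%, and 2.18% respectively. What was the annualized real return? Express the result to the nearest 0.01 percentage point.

Cumulative inflation factor: 1.018 × 1.0206 × 1.0218 ≈ 1.06162.
Nominal growth factor: 1.08637. Real growth factor = 1.08637 / 1.06162 ≈ 1.02332.
Annualized: 1.02332^(1/3) − 1 ≈ 0.00771.

0.77%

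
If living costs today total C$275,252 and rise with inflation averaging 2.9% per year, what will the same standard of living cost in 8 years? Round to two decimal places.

Cumulative price-level factor: (1+2.9%)^8 ≈ 1.2569644591.
Multiplying C$275,252 by the price-level factor gives the future nominal sum.

C$345,981.98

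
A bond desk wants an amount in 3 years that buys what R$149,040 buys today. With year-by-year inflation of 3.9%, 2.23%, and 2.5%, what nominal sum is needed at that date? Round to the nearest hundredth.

R$162,263.42

Cumulative price-level factor: 1.039 × 1.0223 × 1.025 = 1.0887239425.
The nominal amount required is R$149,040 scaled up by that factor.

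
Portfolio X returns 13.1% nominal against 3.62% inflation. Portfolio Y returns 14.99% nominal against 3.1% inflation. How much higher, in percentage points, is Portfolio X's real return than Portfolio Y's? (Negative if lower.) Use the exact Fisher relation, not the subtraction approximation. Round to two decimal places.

-2.38

Portfolio X real return: 1.131/1.0362 − 1 = 9.149%.
Portfolio Y real return: 1.1499/1.031 − 1 = 11.532%.
Difference: 9.149 − 11.532 = -2.383 pp.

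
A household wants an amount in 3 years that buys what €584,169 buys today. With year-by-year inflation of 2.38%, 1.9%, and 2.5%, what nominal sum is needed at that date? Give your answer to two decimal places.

Cumulative price-level factor: 1.0238 × 1.019 × 1.025 = 1.069333505.
Multiplying €584,169 by the price-level factor gives the future nominal sum.

€624,671.48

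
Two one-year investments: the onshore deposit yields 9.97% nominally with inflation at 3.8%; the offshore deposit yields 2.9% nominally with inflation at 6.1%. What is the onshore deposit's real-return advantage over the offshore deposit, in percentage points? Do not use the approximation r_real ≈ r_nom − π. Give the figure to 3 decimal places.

The onshore deposit real return: 1.0997/1.038 − 1 = 5.9441%.
The offshore deposit real return: 1.029/1.061 − 1 = -3.0160%.
Difference: 5.9441 − (-3.0160) = 8.9601 pp.

8.960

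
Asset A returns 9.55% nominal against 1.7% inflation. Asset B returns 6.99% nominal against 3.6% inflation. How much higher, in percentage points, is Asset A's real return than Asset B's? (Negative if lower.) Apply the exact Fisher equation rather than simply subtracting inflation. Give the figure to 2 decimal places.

Asset A real return: 1.0955/1.017 − 1 = 7.719%.
Asset B real return: 1.0699/1.036 − 1 = 3.272%.
Difference: 7.719 − 3.272 = 4.447 pp.

4.45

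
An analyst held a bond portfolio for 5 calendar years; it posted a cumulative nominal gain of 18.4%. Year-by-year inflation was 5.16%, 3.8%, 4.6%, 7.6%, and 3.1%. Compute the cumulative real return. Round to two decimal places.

-6.52%

Cumulative inflation factor: 1.0516 × 1.038 × 1.046 × 1.076 × 1.031 ≈ 1.26663.
Nominal growth factor: 1.18400. Real growth factor = 1.18400 / 1.26663 ≈ 0.93476.
Total real return ≈ -6.5238%.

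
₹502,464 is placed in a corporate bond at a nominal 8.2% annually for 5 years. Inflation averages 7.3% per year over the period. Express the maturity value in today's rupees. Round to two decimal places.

₹523,893.06

Nominal value at maturity: ₹502,464 × (1 + 8.2%)^5 ≈ ₹745,145.80.
Price-level factor over 5 years: (1 + 7.3%)^5 ≈ 1.4223242343.
Dividing the nominal maturity value by the price-level factor gives the value in today's money.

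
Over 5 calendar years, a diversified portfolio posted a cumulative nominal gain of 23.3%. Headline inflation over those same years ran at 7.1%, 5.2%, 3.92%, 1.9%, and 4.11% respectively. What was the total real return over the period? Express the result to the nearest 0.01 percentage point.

Cumulative inflation factor: 1.071 × 1.052 × 1.0392 × 1.019 × 1.0411 ≈ 1.24214.
Nominal growth factor: 1.23300. Real growth factor = 1.23300 / 1.24214 ≈ 0.99264.
Total real return ≈ -0.7359%.

-0.74%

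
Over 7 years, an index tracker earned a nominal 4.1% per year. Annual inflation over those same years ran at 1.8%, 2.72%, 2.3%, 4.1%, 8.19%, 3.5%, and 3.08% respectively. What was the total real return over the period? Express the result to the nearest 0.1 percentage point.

3.1%

Cumulative inflation factor: 1.018 × 1.0272 × 1.023 × 1.041 × 1.0819 × 1.035 × 1.0308 ≈ 1.28538.
Nominal growth factor: 1.32481. Real growth factor = 1.32481 / 1.28538 ≈ 1.03068.
Total real return ≈ 3.0681%.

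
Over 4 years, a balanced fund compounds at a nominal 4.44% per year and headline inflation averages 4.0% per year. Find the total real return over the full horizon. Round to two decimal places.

1.70%

The annual real rate is (1+4.44%)/(1+4.0%) − 1 = 0.4231%.
Compounded over 4 years: (1 + 0.004231)^4 − 1 ≈ 0.01703.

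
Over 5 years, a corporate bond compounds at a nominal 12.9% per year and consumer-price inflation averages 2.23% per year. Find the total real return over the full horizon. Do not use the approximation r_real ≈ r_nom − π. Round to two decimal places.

The annual real rate is (1+12.9%)/(1+2.23%) − 1 = 10.4372%.
Compounded over 5 years: (1 + 0.104372)^5 − 1 ≈ 0.64277.

64.28%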